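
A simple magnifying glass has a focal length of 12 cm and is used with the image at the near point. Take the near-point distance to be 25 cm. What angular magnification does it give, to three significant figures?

M = 1 + D/f = 1 + 25/12 = 3.083.

3.08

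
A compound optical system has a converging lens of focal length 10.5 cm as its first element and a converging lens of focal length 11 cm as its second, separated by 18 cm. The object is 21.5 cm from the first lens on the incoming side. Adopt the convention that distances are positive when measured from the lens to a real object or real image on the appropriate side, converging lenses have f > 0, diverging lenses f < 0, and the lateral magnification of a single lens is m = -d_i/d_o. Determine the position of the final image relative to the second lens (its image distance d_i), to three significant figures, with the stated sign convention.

Applying the thin-lens equation to the first lens, 1/10.5 = 1/21.5 + 1/d_i1, which gives d_i1 = 20.523 cm.
Since 20.523 cm > 18 cm, the first image lies past the second lens and serves as a virtual object: d_o2 = L - d_i1 = -2.523 cm.
Applying the thin-lens equation again with f_2 = 11 cm and d_o2 = -2.523 cm gives d_i2 = 2.052 cm.

2.05 cm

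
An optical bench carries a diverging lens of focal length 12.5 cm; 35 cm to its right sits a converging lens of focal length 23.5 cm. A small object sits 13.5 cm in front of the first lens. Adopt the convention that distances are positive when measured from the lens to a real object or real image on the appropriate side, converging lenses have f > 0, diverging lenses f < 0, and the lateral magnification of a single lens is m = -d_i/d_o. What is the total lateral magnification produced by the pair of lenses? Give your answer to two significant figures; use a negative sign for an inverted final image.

-0.63

Applying the thin-lens equation to the first lens, 1/(-12.5) = 1/13.5 + 1/d_i1, which gives d_i1 = -6.490 cm.
Its lateral magnification is m_1 = -d_i1/d_o1 = -(-6.490)/13.5 = 0.4808.
With d_i1 < 0 the first image is virtual and lies on the object side; the object distance for lens 2 is d_o2 = 35 - (-6.490) = 41.490 cm.
Applying the thin-lens equation again with f_2 = 23.5 cm and d_o2 = 41.490 cm gives d_i2 = 54.197 cm.
m_2 = -(54.197)/(41.490) = -1.3063.
Overall magnification: m = m_1 m_2 = -0.6280.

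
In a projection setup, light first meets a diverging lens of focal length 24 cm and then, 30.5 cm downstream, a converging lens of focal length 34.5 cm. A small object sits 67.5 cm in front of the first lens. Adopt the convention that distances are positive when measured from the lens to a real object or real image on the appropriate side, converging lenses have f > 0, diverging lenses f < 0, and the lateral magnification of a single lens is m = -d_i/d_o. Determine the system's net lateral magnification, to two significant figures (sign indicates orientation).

-0.66

Lens 1: 1/d_i1 = 1/f_1 - 1/d_o1 = 1/(-24) - 1/67.5 = -0.05648 cm^-1, so d_i1 = -17.705 cm.
m_1 = -(-17.705)/67.5 = 0.2623.
With d_i1 < 0 the first image is virtual and lies on the object side; the object distance for lens 2 is d_o2 = 30.5 - (-17.705) = 48.205 cm.
Lens 2: 1/d_i2 = 1/f_2 - 1/d_o2 = 1/34.5 - 1/(48.205) = 0.00824 cm^-1, so d_i2 = 121.348 cm.
m_2 = -(121.348)/(48.205) = -2.5173.
The system's lateral magnification is m_1 m_2 = (0.2623)(-2.5173) = -0.6603.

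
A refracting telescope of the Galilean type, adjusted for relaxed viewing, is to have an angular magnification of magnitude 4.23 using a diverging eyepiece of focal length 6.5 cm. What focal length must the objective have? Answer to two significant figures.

|M| = f_obj/|f_eye|, so f_obj = |M| x |f_eye| = 4.23 x 6.5 = 27.495 cm.

27 cm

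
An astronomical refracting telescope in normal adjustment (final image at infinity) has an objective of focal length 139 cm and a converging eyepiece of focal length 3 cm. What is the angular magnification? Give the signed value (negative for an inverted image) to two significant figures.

-46

M = -f_obj/f_eye = -139/(3) = -46.333.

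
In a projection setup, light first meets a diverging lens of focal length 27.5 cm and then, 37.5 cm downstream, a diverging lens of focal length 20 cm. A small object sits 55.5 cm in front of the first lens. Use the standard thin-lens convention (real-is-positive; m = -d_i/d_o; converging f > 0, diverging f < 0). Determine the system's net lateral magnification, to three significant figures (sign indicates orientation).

0.0873

Applying the thin-lens equation to the first lens, 1/(-27.5) = 1/55.5 + 1/d_i1, which gives d_i1 = -18.389 cm.
Its lateral magnification is m_1 = -d_i1/d_o1 = -(-18.389)/55.5 = 0.3313.
With d_i1 < 0 the first image is virtual and lies on the object side; the object distance for lens 2 is d_o2 = 37.5 - (-18.389) = 55.889 cm.
Applying the thin-lens equation again with f_2 = -20 cm and d_o2 = 55.889 cm gives d_i2 = -14.729 cm.
m_2 = -(-14.729)/(55.889) = 0.2635.
Total m = m_1 x m_2 = (0.3313)(0.2635) = 0.0873.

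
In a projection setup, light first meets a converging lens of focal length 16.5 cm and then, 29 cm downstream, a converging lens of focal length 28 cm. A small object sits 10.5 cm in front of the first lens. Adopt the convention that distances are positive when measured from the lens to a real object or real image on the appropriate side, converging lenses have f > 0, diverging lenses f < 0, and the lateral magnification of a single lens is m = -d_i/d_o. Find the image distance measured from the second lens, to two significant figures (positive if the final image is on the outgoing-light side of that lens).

54 cm

Applying the thin-lens equation to the first lens, 1/16.5 = 1/10.5 + 1/d_i1, which gives d_i1 = -28.875 cm.
The intermediate image is virtual, 28.875 cm to the left of lens 1, so d_o2 = L - d_i1 = 29 - (-28.875) = 57.875 cm.
Applying the thin-lens equation again with f_2 = 28 cm and d_o2 = 57.875 cm gives d_i2 = 54.243 cm.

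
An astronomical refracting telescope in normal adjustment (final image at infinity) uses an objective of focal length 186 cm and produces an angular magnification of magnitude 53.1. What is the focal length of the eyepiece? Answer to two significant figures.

3.5 cm

|M| = f_obj/f_eye, so f_eye = f_obj/|M| = 186/53.1 = 3.503 cm.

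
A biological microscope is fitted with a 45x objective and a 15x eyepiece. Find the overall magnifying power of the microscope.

The overall magnification of a compound microscope is the product of the objective and eyepiece magnifications:
M = M_obj x M_eye = 45 x 15 = 675.

675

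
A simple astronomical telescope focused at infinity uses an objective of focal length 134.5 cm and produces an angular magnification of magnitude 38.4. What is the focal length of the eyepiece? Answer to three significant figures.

3.50 cm

|M| = f_obj/f_eye, so f_eye = f_obj/|M| = 134.5/38.4 = 3.503 cm.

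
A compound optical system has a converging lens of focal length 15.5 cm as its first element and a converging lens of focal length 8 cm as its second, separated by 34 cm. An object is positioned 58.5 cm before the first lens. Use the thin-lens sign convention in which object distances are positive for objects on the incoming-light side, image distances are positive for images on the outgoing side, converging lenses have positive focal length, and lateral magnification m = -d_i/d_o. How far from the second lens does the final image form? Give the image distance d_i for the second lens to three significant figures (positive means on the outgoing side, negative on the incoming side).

Applying the thin-lens equation to the first lens, 1/15.5 = 1/58.5 + 1/d_i1, which gives d_i1 = 21.087 cm.
Object distance for lens 2: d_o2 = 34 - 21.087 = 12.913 cm.
Applying the thin-lens equation again with f_2 = 8 cm and d_o2 = 12.913 cm gives d_i2 = 21.027 cm.

21.0 cm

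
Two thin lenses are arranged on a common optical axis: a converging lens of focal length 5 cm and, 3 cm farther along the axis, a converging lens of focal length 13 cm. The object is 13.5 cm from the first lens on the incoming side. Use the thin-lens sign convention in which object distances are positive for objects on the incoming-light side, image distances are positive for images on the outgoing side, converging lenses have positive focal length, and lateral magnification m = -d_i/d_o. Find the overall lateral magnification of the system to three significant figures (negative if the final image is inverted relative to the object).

Applying the thin-lens equation to the first lens, 1/5 = 1/13.5 + 1/d_i1, which gives d_i1 = 7.941 cm.
Its lateral magnification is m_1 = -d_i1/d_o1 = -(7.941)/13.5 = -0.5882.
This image would form 7.941 cm past lens 1, i.e. 4.941 cm beyond lens 2, so it is a virtual object for lens 2: d_o2 = 3 - 7.941 = -4.941 cm.
Applying the thin-lens equation again with f_2 = 13 cm and d_o2 = -4.941 cm gives d_i2 = 3.580 cm.
m_2 = -(3.580)/(-4.941) = 0.7246.
The system's lateral magnification is m_1 m_2 = (-0.5882)(0.7246) = -0.4262.

-0.426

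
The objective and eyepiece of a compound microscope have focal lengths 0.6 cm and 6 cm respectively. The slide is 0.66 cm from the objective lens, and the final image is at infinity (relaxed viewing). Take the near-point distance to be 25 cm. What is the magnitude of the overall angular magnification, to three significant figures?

Objective: 1/d_i = 1/f_obj - 1/d_o = 1/0.6 - 1/0.66 = 0.15152 cm^-1, so d_i = 6.600 cm.
m_obj = -d_i/d_o = -6.600/0.66 = -10.000.
Eyepiece angular magnification (image at infinity): M_eye = D/f_e = 25/6 = 4.167.
Overall M = m_obj x M_eye = (-10.000)(4.167) = -41.67.
|M| = 41.67.

41.7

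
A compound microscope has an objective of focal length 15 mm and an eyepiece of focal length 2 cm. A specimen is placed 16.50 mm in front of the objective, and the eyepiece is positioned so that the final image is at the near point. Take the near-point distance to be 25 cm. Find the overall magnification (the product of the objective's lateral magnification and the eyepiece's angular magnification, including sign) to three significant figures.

Convert to cm: f_obj = 15 mm = 1.5 cm; d_o = 16.50 mm = 1.65 cm.
Objective: 1/d_i = 1/f_obj - 1/d_o = 1/1.5 - 1/1.65 = 0.06061 cm^-1, so d_i = 16.500 cm.
m_obj = -d_i/d_o = -16.500/1.65 = -10.000.
Eyepiece angular magnification (image at near point): M_eye = 1 + D/f_e = 1 + 25/2 = 13.500.
Overall M = m_obj x M_eye = (-10.000)(13.500) = -135.00.

-135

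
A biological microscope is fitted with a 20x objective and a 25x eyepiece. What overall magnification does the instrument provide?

The overall magnification of a compound microscope is the product of the objective and eyepiece magnifications:
M = M_obj x M_eye = 20 x 25 = 500.

500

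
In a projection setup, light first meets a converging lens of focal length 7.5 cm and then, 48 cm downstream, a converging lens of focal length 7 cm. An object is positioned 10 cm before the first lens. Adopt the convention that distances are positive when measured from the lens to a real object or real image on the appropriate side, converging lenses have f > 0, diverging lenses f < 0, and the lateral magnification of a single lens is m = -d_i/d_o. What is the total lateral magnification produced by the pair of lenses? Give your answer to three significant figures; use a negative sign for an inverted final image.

First lens: d_i1 = 1/(1/7.5 - 1/10) = 30.000 cm.
m_1 = -(30.000)/10 = -3.0000.
That image sits 18.000 cm in front of the second lens, so d_o2 = 18.000 cm.
Second lens: d_i2 = 1/(1/7 - 1/(18.000)) = 11.455 cm.
m_2 = -(11.455)/(18.000) = -0.6364.
Overall magnification: m = m_1 m_2 = 1.9091.

1.91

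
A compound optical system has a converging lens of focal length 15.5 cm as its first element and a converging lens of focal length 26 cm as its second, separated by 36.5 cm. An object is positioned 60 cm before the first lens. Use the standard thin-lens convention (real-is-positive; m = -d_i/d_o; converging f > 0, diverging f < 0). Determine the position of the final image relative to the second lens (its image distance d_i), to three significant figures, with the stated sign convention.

-39.0 cm

Lens 1: 1/d_i1 = 1/f_1 - 1/d_o1 = 1/15.5 - 1/60 = 0.04785 cm^-1, so d_i1 = 20.899 cm.
Object distance for lens 2: d_o2 = 36.5 - 20.899 = 15.601 cm.
Lens 2: 1/d_i2 = 1/f_2 - 1/d_o2 = 1/26 - 1/(15.601) = -0.02564 cm^-1, so d_i2 = -39.007 cm.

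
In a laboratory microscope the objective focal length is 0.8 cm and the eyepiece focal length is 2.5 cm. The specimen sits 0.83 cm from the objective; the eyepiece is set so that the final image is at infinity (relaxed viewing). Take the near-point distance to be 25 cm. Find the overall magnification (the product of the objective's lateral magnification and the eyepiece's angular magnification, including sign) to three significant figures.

-267

Objective: 1/d_i = 1/f_obj - 1/d_o = 1/0.8 - 1/0.83 = 0.04518 cm^-1, so d_i = 22.133 cm.
m_obj = -d_i/d_o = -22.133/0.83 = -26.667.
Eyepiece angular magnification (image at infinity): M_eye = D/f_e = 25/2.5 = 10.000.
Overall M = m_obj x M_eye = (-26.667)(10.000) = -266.67.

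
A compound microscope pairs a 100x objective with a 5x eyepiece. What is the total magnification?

The overall magnification of a compound microscope is the product of the objective and eyepiece magnifications:
M = M_obj x M_eye = 100 x 5 = 500.

500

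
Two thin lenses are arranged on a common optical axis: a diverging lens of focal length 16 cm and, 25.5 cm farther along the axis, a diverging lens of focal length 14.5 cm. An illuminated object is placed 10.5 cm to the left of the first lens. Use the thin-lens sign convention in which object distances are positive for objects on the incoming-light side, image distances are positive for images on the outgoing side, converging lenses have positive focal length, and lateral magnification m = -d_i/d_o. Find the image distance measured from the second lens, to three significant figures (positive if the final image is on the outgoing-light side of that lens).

Lens 1: 1/d_i1 = 1/f_1 - 1/d_o1 = 1/(-16) - 1/10.5 = -0.15774 cm^-1, so d_i1 = -6.340 cm.
With d_i1 < 0 the first image is virtual and lies on the object side; the object distance for lens 2 is d_o2 = 25.5 - (-6.340) = 31.840 cm.
Lens 2: 1/d_i2 = 1/f_2 - 1/d_o2 = 1/(-14.5) - 1/(31.840) = -0.10037 cm^-1, so d_i2 = -9.963 cm.

-9.96 cm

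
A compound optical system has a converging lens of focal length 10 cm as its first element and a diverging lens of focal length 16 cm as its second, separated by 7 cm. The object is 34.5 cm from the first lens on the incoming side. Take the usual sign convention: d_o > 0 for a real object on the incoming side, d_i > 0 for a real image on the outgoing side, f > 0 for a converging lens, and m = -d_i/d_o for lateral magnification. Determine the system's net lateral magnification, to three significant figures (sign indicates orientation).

First lens: d_i1 = 1/(1/10 - 1/34.5) = 14.082 cm.
m_1 = -(14.082)/34.5 = -0.4082.
This image would form 14.082 cm past lens 1, i.e. 7.082 cm beyond lens 2, so it is a virtual object for lens 2: d_o2 = 7 - 14.082 = -7.082 cm.
Second lens: d_i2 = 1/(1/(-16) - 1/(-7.082)) = 12.705 cm.
m_2 = -(12.705)/(-7.082) = 1.7941.
Total m = m_1 x m_2 = (-0.4082)(1.7941) = -0.7323.

-0.732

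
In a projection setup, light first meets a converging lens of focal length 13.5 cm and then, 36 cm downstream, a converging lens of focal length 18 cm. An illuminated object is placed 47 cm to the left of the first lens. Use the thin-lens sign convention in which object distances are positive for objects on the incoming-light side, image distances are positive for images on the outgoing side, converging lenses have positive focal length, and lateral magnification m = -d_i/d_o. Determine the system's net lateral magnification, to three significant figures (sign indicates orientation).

-7.71

Applying the thin-lens equation to the first lens, 1/13.5 = 1/47 + 1/d_i1, which gives d_i1 = 18.940 cm.
Its lateral magnification is m_1 = -d_i1/d_o1 = -(18.940)/47 = -0.4030.
That image sits 17.060 cm in front of the second lens, so d_o2 = 17.060 cm.
Applying the thin-lens equation again with f_2 = 18 cm and d_o2 = 17.060 cm gives d_i2 = -326.571 cm.
m_2 = -(-326.571)/(17.060) = 19.1429.
The system's lateral magnification is m_1 m_2 = (-0.4030)(19.1429) = -7.7143.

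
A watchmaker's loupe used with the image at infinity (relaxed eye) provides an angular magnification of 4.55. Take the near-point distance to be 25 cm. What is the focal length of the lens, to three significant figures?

5.49 cm

For the image at infinity, M = D/f.
f = D/M = 25/4.55 = 5.495 cm.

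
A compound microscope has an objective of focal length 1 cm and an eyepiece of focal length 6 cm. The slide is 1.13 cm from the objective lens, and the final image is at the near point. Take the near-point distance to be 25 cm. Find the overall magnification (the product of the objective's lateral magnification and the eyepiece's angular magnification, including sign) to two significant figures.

-40

Objective: 1/d_i = 1/f_obj - 1/d_o = 1/1 - 1/1.13 = 0.11504 cm^-1, so d_i = 8.692 cm.
m_obj = -d_i/d_o = -8.692/1.13 = -7.692.
Eyepiece angular magnification (image at near point): M_eye = 1 + D/f_e = 1 + 25/6 = 5.167.
Overall M = m_obj x M_eye = (-7.692)(5.167) = -39.74.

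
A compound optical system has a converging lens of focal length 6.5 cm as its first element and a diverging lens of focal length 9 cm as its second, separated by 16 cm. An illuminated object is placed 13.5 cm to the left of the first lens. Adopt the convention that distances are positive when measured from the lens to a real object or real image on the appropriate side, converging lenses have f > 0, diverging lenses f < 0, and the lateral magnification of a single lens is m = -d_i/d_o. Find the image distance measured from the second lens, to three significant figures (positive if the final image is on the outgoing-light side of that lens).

-2.50 cm

Lens 1: 1/d_i1 = 1/f_1 - 1/d_o1 = 1/6.5 - 1/13.5 = 0.07977 cm^-1, so d_i1 = 12.536 cm.
That image sits 3.464 cm in front of the second lens, so d_o2 = 3.464 cm.
Lens 2: 1/d_i2 = 1/f_2 - 1/d_o2 = 1/(-9) - 1/(3.464) = -0.39977 cm^-1, so d_i2 = -2.501 cm.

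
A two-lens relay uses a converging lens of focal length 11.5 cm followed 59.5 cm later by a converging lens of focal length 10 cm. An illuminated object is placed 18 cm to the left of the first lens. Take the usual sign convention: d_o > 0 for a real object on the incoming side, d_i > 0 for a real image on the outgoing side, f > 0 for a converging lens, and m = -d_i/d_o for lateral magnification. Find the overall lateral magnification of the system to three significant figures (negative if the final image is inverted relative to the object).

Applying the thin-lens equation to the first lens, 1/11.5 = 1/18 + 1/d_i1, which gives d_i1 = 31.846 cm.
Its lateral magnification is m_1 = -d_i1/d_o1 = -(31.846)/18 = -1.7692.
That image sits 27.654 cm in front of the second lens, so d_o2 = 27.654 cm.
Applying the thin-lens equation again with f_2 = 10 cm and d_o2 = 27.654 cm gives d_i2 = 15.664 cm.
m_2 = -(15.664)/(27.654) = -0.5664.
Overall magnification: m = m_1 m_2 = 1.0022.

1.00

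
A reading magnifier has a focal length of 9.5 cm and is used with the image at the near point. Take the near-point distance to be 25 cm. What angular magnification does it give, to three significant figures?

3.63

M = 1 + D/f = 1 + 25/9.5 = 3.632.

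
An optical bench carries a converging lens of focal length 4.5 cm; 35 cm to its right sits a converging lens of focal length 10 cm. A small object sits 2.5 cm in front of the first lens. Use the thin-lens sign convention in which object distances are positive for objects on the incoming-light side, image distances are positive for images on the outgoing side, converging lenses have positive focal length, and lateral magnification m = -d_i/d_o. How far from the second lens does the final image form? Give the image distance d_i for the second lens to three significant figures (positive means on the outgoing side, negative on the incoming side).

Applying the thin-lens equation to the first lens, 1/4.5 = 1/2.5 + 1/d_i1, which gives d_i1 = -5.625 cm.
With d_i1 < 0 the first image is virtual and lies on the object side; the object distance for lens 2 is d_o2 = 35 - (-5.625) = 40.625 cm.
Applying the thin-lens equation again with f_2 = 10 cm and d_o2 = 40.625 cm gives d_i2 = 13.265 cm.

13.3 cm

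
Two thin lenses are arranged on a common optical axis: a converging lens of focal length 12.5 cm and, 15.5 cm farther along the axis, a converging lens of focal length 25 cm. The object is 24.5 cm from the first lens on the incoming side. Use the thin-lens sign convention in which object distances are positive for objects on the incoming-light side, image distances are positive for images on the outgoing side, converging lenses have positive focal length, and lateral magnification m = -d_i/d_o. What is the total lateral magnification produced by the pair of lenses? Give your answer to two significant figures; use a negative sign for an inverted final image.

Lens 1: 1/d_i1 = 1/f_1 - 1/d_o1 = 1/12.5 - 1/24.5 = 0.03918 cm^-1, so d_i1 = 25.521 cm.
m_1 = -(25.521)/24.5 = -1.0417.
Since 25.521 cm > 15.5 cm, the first image lies past the second lens and serves as a virtual object: d_o2 = L - d_i1 = -10.021 cm.
Lens 2: 1/d_i2 = 1/f_2 - 1/d_o2 = 1/25 - 1/(-10.021) = 0.13979 cm^-1, so d_i2 = 7.153 cm.
m_2 = -(7.153)/(-10.021) = 0.7139.
Total m = m_1 x m_2 = (-1.0417)(0.7139) = -0.7436.

-0.74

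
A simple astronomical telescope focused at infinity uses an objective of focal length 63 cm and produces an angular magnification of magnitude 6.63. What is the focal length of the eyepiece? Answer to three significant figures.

|M| = f_obj/f_eye, so f_eye = f_obj/|M| = 63/6.63 = 9.502 cm.

9.50 cm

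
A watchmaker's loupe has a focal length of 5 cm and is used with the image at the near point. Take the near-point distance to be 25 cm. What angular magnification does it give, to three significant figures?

M = 1 + D/f = 1 + 25/5 = 6.000.

6.00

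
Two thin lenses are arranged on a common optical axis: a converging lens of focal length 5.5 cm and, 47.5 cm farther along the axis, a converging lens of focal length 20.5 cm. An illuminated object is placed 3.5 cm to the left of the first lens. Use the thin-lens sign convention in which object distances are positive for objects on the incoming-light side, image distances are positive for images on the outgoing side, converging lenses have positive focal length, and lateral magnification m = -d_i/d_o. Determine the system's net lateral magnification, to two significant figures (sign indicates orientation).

First lens: d_i1 = 1/(1/5.5 - 1/3.5) = -9.625 cm.
m_1 = -(-9.625)/3.5 = 2.7500.
The intermediate image is virtual, 9.625 cm to the left of lens 1, so d_o2 = L - d_i1 = 47.5 - (-9.625) = 57.125 cm.
Second lens: d_i2 = 1/(1/20.5 - 1/(57.125)) = 31.974 cm.
m_2 = -(31.974)/(57.125) = -0.5597.
Total m = m_1 x m_2 = (2.7500)(-0.5597) = -1.5392.

-1.5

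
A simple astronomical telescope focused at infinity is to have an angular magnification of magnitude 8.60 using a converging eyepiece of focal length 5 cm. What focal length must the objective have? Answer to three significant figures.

43.0 cm

|M| = f_obj/|f_eye|, so f_obj = |M| x |f_eye| = 8.6 x 5 = 43.000 cm.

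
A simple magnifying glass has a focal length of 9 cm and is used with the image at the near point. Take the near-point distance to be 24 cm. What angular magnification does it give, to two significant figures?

M = 1 + D/f = 1 + 24/9 = 3.667.

3.7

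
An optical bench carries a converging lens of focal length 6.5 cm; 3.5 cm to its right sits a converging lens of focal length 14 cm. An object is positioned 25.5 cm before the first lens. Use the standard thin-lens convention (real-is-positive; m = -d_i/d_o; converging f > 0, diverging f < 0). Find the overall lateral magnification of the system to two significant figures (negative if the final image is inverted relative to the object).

-0.25

First lens: d_i1 = 1/(1/6.5 - 1/25.5) = 8.724 cm.
m_1 = -(8.724)/25.5 = -0.3421.
This image would form 8.724 cm past lens 1, i.e. 5.224 cm beyond lens 2, so it is a virtual object for lens 2: d_o2 = 3.5 - 8.724 = -5.224 cm.
Second lens: d_i2 = 1/(1/14 - 1/(-5.224)) = 3.804 cm.
m_2 = -(3.804)/(-5.224) = 0.7283.
The system's lateral magnification is m_1 m_2 = (-0.3421)(0.7283) = -0.2491.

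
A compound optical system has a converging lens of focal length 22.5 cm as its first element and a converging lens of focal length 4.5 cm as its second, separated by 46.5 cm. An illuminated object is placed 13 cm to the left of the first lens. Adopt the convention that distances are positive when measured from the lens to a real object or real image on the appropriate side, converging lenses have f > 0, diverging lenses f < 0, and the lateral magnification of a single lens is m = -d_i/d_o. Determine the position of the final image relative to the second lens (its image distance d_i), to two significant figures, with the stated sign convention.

4.8 cm

Lens 1: 1/d_i1 = 1/f_1 - 1/d_o1 = 1/22.5 - 1/13 = -0.03248 cm^-1, so d_i1 = -30.789 cm.
The intermediate image is virtual, 30.789 cm to the left of lens 1, so d_o2 = L - d_i1 = 46.5 - (-30.789) = 77.289 cm.
Lens 2: 1/d_i2 = 1/f_2 - 1/d_o2 = 1/4.5 - 1/(77.289) = 0.20928 cm^-1, so d_i2 = 4.778 cm.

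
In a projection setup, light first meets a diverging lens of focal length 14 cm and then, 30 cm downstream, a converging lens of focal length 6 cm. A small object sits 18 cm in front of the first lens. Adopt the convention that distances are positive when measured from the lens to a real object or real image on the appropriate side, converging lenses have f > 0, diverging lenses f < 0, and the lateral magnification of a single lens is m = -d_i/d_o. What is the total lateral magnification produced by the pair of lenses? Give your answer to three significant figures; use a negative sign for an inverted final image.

-0.0824

First lens: d_i1 = 1/(1/(-14) - 1/18) = -7.875 cm.
m_1 = -(-7.875)/18 = 0.4375.
With d_i1 < 0 the first image is virtual and lies on the object side; the object distance for lens 2 is d_o2 = 30 - (-7.875) = 37.875 cm.
Second lens: d_i2 = 1/(1/6 - 1/(37.875)) = 7.129 cm.
m_2 = -(7.129)/(37.875) = -0.1882.
Overall magnification: m = m_1 m_2 = -0.0824.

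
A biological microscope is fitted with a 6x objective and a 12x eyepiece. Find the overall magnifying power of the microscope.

72

The overall magnification of a compound microscope is the product of the objective and eyepiece magnifications:
M = M_obj x M_eye = 6 x 12 = 72.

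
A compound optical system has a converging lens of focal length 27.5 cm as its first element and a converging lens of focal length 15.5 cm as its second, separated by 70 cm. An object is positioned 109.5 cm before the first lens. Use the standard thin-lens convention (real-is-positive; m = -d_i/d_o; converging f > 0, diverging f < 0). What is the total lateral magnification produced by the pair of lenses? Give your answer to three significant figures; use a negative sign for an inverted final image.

0.292

Applying the thin-lens equation to the first lens, 1/27.5 = 1/109.5 + 1/d_i1, which gives d_i1 = 36.723 cm.
Its lateral magnification is m_1 = -d_i1/d_o1 = -(36.723)/109.5 = -0.3354.
That image sits 33.277 cm in front of the second lens, so d_o2 = 33.277 cm.
Applying the thin-lens equation again with f_2 = 15.5 cm and d_o2 = 33.277 cm gives d_i2 = 29.014 cm.
m_2 = -(29.014)/(33.277) = -0.8719.
The system's lateral magnification is m_1 m_2 = (-0.3354)(-0.8719) = 0.2924.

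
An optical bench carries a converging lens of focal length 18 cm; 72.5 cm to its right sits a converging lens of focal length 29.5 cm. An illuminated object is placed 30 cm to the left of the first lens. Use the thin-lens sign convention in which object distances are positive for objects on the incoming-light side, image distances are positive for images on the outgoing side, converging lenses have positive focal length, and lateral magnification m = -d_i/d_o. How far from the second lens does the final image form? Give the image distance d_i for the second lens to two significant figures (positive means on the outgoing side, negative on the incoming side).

-410 cm

Lens 1: 1/d_i1 = 1/f_1 - 1/d_o1 = 1/18 - 1/30 = 0.02222 cm^-1, so d_i1 = 45.000 cm.
Object distance for lens 2: d_o2 = 72.5 - 45.000 = 27.500 cm.
Lens 2: 1/d_i2 = 1/f_2 - 1/d_o2 = 1/29.5 - 1/(27.500) = -0.00247 cm^-1, so d_i2 = -405.625 cm.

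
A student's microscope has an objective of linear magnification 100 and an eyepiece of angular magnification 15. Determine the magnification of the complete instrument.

The overall magnification of a compound microscope is the product of the objective and eyepiece magnifications:
M = M_obj x M_eye = 100 x 15 = 1500.

1500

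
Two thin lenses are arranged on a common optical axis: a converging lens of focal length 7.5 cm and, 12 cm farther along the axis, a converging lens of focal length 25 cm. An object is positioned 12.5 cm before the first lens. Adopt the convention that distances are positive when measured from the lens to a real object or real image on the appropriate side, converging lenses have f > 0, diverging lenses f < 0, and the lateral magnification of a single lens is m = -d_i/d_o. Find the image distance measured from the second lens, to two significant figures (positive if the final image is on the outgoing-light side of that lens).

5.3 cm

Applying the thin-lens equation to the first lens, 1/7.5 = 1/12.5 + 1/d_i1, which gives d_i1 = 18.750 cm.
This image would form 18.750 cm past lens 1, i.e. 6.750 cm beyond lens 2, so it is a virtual object for lens 2: d_o2 = 12 - 18.750 = -6.750 cm.
Applying the thin-lens equation again with f_2 = 25 cm and d_o2 = -6.750 cm gives d_i2 = 5.315 cm.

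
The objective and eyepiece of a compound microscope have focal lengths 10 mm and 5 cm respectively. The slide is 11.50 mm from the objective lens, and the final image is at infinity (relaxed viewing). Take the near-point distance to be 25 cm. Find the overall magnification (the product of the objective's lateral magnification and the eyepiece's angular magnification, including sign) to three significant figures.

-33.3

Convert to cm: f_obj = 10 mm = 1 cm; d_o = 11.50 mm = 1.15 cm.
Objective: 1/d_i = 1/f_obj - 1/d_o = 1/1 - 1/1.15 = 0.13043 cm^-1, so d_i = 7.667 cm.
m_obj = -d_i/d_o = -7.667/1.15 = -6.667.
Eyepiece angular magnification (image at infinity): M_eye = D/f_e = 25/5 = 5.000.
Overall M = m_obj x M_eye = (-6.667)(5.000) = -33.33.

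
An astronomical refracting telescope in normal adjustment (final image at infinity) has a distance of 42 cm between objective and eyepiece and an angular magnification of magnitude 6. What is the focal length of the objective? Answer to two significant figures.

36 cm

In normal adjustment the tube length equals f_obj + f_eye and |M| = f_obj/f_eye.
So f_obj = 6 f_eye and 6 f_eye + f_eye = 42 cm, giving f_eye = 42/7 = 6.000 cm and f_obj = 36.000 cm.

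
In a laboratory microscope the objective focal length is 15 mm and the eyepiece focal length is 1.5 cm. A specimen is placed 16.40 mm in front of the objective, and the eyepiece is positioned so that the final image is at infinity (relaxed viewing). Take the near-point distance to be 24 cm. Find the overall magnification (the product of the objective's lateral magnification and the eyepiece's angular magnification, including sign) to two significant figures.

-170

Convert to cm: f_obj = 15 mm = 1.5 cm; d_o = 16.40 mm = 1.64 cm.
Objective: 1/d_i = 1/f_obj - 1/d_o = 1/1.5 - 1/1.64 = 0.05691 cm^-1, so d_i = 17.571 cm.
m_obj = -d_i/d_o = -17.571/1.64 = -10.714.
Eyepiece angular magnification (image at infinity): M_eye = D/f_e = 24/1.5 = 16.000.
Overall M = m_obj x M_eye = (-10.714)(16.000) = -171.43.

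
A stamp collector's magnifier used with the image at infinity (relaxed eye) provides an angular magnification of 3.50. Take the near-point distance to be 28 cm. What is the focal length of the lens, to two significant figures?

8.0 cm

For the image at infinity, M = D/f.
f = D/M = 28/3.5 = 8.000 cm.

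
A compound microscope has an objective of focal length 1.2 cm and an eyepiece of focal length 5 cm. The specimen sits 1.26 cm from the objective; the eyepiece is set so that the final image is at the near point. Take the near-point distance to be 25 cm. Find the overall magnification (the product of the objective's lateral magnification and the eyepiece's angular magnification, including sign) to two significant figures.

Objective: 1/d_i = 1/f_obj - 1/d_o = 1/1.2 - 1/1.26 = 0.03968 cm^-1, so d_i = 25.200 cm.
m_obj = -d_i/d_o = -25.200/1.26 = -20.000.
Eyepiece angular magnification (image at near point): M_eye = 1 + D/f_e = 1 + 25/5 = 6.000.
Overall M = m_obj x M_eye = (-20.000)(6.000) = -120.00.

-120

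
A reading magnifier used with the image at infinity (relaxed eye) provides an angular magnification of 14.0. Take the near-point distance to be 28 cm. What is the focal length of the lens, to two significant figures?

For the image at infinity, M = D/f.
f = D/M = 28/14.0 = 2.000 cm.

2.0 cm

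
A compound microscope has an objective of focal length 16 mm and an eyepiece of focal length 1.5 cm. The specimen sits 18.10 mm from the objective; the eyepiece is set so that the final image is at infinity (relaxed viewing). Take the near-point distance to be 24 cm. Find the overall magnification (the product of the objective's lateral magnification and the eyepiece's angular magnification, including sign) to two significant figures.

-120

Convert to cm: f_obj = 16 mm = 1.6 cm; d_o = 18.10 mm = 1.81 cm.
Objective: 1/d_i = 1/f_obj - 1/d_o = 1/1.6 - 1/1.81 = 0.07251 cm^-1, so d_i = 13.790 cm.
m_obj = -d_i/d_o = -13.790/1.81 = -7.619.
Eyepiece angular magnification (image at infinity): M_eye = D/f_e = 24/1.5 = 16.000.
Overall M = m_obj x M_eye = (-7.619)(16.000) = -121.90.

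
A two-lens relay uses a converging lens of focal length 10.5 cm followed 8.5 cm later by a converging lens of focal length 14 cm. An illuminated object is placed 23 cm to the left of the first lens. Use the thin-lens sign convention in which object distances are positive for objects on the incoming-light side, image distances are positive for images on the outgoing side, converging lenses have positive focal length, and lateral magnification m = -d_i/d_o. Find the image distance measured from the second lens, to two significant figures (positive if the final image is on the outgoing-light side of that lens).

First lens: d_i1 = 1/(1/10.5 - 1/23) = 19.320 cm.
Since 19.320 cm > 8.5 cm, the first image lies past the second lens and serves as a virtual object: d_o2 = L - d_i1 = -10.820 cm.
Second lens: d_i2 = 1/(1/14 - 1/(-10.820)) = 6.103 cm.

6.1 cm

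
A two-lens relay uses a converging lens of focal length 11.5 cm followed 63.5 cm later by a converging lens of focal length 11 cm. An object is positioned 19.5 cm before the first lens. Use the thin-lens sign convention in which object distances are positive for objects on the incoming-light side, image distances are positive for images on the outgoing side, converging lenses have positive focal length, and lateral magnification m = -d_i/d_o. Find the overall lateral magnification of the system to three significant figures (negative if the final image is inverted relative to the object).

0.646

First lens: d_i1 = 1/(1/11.5 - 1/19.5) = 28.031 cm.
m_1 = -(28.031)/19.5 = -1.4375.
The intermediate image is 28.031 cm to the right of lens 1, so d_o2 = L - d_i1 = 63.5 - 28.031 = 35.469 cm.
Second lens: d_i2 = 1/(1/11 - 1/(35.469)) = 15.945 cm.
m_2 = -(15.945)/(35.469) = -0.4496.
Total m = m_1 x m_2 = (-1.4375)(-0.4496) = 0.6462.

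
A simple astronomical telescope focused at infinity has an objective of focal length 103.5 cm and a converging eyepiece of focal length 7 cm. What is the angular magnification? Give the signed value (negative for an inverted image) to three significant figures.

-14.8

M = -f_obj/f_eye = -103.5/(7) = -14.786.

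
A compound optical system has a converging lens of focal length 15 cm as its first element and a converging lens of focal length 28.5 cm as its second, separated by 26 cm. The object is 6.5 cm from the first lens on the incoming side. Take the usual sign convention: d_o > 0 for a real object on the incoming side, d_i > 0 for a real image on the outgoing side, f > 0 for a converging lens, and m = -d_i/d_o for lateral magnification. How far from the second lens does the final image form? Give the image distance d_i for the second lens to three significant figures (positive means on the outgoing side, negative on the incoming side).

119 cm

Applying the thin-lens equation to the first lens, 1/15 = 1/6.5 + 1/d_i1, which gives d_i1 = -11.471 cm.
The intermediate image is virtual, 11.471 cm to the left of lens 1, so d_o2 = L - d_i1 = 26 - (-11.471) = 37.471 cm.
Applying the thin-lens equation again with f_2 = 28.5 cm and d_o2 = 37.471 cm gives d_i2 = 119.046 cm.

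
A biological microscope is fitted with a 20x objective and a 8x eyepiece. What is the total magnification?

160

The overall magnification of a compound microscope is the product of the objective and eyepiece magnifications:
M = M_obj x M_eye = 20 x 8 = 160.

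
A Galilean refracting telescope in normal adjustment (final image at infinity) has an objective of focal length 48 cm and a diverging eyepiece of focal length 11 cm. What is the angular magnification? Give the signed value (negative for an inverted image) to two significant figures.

4.4

M = -f_obj/f_eye = -48/(-11) = 4.364.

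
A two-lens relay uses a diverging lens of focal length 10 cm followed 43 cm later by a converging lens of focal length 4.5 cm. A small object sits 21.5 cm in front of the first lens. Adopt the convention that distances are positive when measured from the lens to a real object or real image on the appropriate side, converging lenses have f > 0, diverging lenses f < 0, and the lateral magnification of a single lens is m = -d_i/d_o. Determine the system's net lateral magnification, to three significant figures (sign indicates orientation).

Lens 1: 1/d_i1 = 1/f_1 - 1/d_o1 = 1/(-10) - 1/21.5 = -0.14651 cm^-1, so d_i1 = -6.825 cm.
m_1 = -(-6.825)/21.5 = 0.3175.
The intermediate image is virtual, 6.825 cm to the left of lens 1, so d_o2 = L - d_i1 = 43 - (-6.825) = 49.825 cm.
Lens 2: 1/d_i2 = 1/f_2 - 1/d_o2 = 1/4.5 - 1/(49.825) = 0.20215 cm^-1, so d_i2 = 4.947 cm.
m_2 = -(4.947)/(49.825) = -0.0993.
The system's lateral magnification is m_1 m_2 = (0.3175)(-0.0993) = -0.0315.

-0.0315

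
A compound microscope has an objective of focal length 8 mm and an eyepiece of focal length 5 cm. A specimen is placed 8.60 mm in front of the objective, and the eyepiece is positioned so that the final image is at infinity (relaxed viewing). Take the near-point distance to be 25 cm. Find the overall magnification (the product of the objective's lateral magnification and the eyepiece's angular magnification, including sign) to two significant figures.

-67

Convert to cm: f_obj = 8 mm = 0.8 cm; d_o = 8.60 mm = 0.86 cm.
Objective: 1/d_i = 1/f_obj - 1/d_o = 1/0.8 - 1/0.86 = 0.08721 cm^-1, so d_i = 11.467 cm.
m_obj = -d_i/d_o = -11.467/0.86 = -13.333.
Eyepiece angular magnification (image at infinity): M_eye = D/f_e = 25/5 = 5.000.
Overall M = m_obj x M_eye = (-13.333)(5.000) = -66.67.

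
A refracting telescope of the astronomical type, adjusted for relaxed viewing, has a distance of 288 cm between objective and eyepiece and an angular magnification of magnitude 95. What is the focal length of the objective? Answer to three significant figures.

285 cm

In normal adjustment the tube length equals f_obj + f_eye and |M| = f_obj/f_eye.
So f_obj = 95 f_eye and 95 f_eye + f_eye = 288 cm, giving f_eye = 288/96 = 3.000 cm and f_obj = 285.000 cm.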